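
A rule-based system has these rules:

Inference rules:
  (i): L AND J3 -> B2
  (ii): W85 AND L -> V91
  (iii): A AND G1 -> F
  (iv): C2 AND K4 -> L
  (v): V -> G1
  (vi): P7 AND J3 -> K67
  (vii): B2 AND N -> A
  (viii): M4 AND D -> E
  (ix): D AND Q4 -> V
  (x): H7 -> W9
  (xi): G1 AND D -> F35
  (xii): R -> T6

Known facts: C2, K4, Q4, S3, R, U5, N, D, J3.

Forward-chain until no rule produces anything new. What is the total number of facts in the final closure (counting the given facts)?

17

Round 1: (iv) [C2 AND K4 -> L]; (ix) [D AND Q4 -> V]; (xii) [R -> T6]. Adds L, V, T6.
Round 2: (i) [L AND J3 -> B2]; (v) [V -> G1]. Adds B2, G1.
Round 3: (vii) [B2 AND N -> A]; (xi) [G1 AND D -> F35]. Adds A, F35.
Round 4: (iii) [A AND G1 -> F]. Adds F.
Closure: {A, B2, C2, D, F, F35, G1, J3, K4, L, N, Q4, R, S3, T6, U5, V} — 17 facts.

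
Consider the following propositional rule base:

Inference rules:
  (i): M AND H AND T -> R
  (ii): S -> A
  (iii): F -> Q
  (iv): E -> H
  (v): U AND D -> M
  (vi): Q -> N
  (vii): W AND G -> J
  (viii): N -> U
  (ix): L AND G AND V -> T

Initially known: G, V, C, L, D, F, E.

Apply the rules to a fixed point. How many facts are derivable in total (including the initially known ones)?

Round 1: (iii) [F -> Q]; (iv) [E -> H]; (ix) [L AND G AND V -> T]. Adds Q, H, T.
Round 2: (vi) [Q -> N]. Adds N.
Round 3: (viii) [N -> U]. Adds U.
Round 4: (v) [U AND D -> M]. Adds M.
Round 5: (i) [M AND H AND T -> R]. Adds R.
Closure: {C, D, E, F, G, H, L, M, N, Q, R, T, U, V} — 14 facts.

14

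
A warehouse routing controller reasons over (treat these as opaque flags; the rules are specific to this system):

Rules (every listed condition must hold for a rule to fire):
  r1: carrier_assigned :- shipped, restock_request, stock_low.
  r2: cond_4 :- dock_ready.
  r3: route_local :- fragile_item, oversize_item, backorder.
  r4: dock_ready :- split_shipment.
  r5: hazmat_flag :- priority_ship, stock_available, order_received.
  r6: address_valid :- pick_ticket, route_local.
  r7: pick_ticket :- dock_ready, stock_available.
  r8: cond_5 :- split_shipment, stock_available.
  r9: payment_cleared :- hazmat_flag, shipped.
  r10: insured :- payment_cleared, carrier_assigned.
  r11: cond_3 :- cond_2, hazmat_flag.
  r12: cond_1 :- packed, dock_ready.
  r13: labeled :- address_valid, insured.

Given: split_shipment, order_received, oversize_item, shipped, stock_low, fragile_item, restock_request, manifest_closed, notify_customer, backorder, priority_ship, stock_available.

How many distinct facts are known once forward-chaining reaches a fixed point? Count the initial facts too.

Round 1: r1 [carrier_assigned :- shipped, restock_request, stock_low.]; r3 [route_local :- fragile_item, oversize_item, backorder.]; r4 [dock_ready :- split_shipment.]; r5 [hazmat_flag :- priority_ship, stock_available, order_received.]; r8 [cond_5 :- split_shipment, stock_available.]. New: carrier_assigned, route_local, dock_ready, hazmat_flag, cond_5.
Round 2: r2 [cond_4 :- dock_ready.]; r7 [pick_ticket :- dock_ready, stock_available.]; r9 [payment_cleared :- hazmat_flag, shipped.]. New: cond_4, pick_ticket, payment_cleared.
Round 3: r6 [address_valid :- pick_ticket, route_local.]; r10 [insured :- payment_cleared, carrier_assigned.]. New: address_valid, insured.
Round 4: r13 [labeled :- address_valid, insured.]. New: labeled.
Closure: {address_valid, backorder, carrier_assigned, cond_4, cond_5, dock_ready, fragile_item, hazmat_flag, insured, labeled, manifest_closed, notify_customer, order_received, oversize_item, payment_cleared, pick_ticket, priority_ship, restock_request, route_local, shipped, split_shipment, stock_available, stock_low} — 23 facts.

23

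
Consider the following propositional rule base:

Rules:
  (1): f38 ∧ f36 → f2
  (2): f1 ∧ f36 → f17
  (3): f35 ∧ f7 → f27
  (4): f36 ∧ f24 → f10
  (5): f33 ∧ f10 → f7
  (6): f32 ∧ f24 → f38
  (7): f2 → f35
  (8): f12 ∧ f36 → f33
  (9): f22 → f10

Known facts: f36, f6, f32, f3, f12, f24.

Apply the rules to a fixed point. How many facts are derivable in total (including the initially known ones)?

13

Round 1: (4) [f36 ∧ f24 → f10]; (6) [f32 ∧ f24 → f38]; (8) [f12 ∧ f36 → f33]. Adds f10, f38, f33.
Round 2: (1) [f38 ∧ f36 → f2]; (5) [f33 ∧ f10 → f7]. Adds f2, f7.
Round 3: (7) [f2 → f35]. Adds f35.
Round 4: (3) [f35 ∧ f7 → f27]. Adds f27.
Closure: {f10, f12, f2, f24, f27, f3, f32, f33, f35, f36, f38, f6, f7} — 13 facts.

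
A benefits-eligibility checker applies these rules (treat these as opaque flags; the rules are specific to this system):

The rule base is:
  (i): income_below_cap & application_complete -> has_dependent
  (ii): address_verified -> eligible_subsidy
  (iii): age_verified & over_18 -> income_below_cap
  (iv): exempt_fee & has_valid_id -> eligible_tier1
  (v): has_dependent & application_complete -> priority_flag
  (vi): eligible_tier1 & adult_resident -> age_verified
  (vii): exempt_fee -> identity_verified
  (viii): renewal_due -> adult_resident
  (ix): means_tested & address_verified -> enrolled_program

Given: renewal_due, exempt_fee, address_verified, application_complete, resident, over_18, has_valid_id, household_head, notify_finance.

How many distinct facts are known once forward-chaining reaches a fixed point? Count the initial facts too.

Round 1: (ii) [address_verified -> eligible_subsidy]; (iv) [exempt_fee & has_valid_id -> eligible_tier1]; (vii) [exempt_fee -> identity_verified]; (viii) [renewal_due -> adult_resident]. Adds eligible_subsidy, eligible_tier1, identity_verified, adult_resident.
Round 2: (vi) [eligible_tier1 & adult_resident -> age_verified]. Adds age_verified.
Round 3: (iii) [age_verified & over_18 -> income_below_cap]. Adds income_below_cap.
Round 4: (i) [income_below_cap & application_complete -> has_dependent]. Adds has_dependent.
Round 5: (v) [has_dependent & application_complete -> priority_flag]. Adds priority_flag.
Closure: {address_verified, adult_resident, age_verified, application_complete, eligible_subsidy, eligible_tier1, exempt_fee, has_dependent, has_valid_id, household_head, identity_verified, income_below_cap, notify_finance, over_18, priority_flag, renewal_due, resident} — 17 facts.

17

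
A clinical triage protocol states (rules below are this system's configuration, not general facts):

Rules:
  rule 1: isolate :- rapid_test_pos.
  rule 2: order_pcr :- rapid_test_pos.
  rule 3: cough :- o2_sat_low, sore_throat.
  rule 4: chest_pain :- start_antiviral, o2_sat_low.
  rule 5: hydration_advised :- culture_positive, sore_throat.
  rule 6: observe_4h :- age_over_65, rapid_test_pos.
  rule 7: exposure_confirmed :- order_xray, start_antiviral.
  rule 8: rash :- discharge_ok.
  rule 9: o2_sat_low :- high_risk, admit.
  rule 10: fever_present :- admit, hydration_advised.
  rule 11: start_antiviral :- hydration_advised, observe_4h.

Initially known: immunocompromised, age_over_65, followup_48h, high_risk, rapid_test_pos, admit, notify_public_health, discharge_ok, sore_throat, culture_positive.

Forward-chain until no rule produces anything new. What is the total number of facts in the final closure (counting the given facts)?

20

Round 1 fires rule 1, rule 2, rule 5, rule 6, rule 8, rule 9, giving isolate, order_pcr, hydration_advised, observe_4h, rash, o2_sat_low.
Round 2 fires rule 3, rule 10, rule 11, giving cough, fever_present, start_antiviral.
Round 3 fires rule 4, giving chest_pain.
Closure: {admit, age_over_65, chest_pain, cough, culture_positive, discharge_ok, fever_present, followup_48h, high_risk, hydration_advised, immunocompromised, isolate, notify_public_health, o2_sat_low, observe_4h, order_pcr, rapid_test_pos, rash, sore_throat, start_antiviral} — 20 facts.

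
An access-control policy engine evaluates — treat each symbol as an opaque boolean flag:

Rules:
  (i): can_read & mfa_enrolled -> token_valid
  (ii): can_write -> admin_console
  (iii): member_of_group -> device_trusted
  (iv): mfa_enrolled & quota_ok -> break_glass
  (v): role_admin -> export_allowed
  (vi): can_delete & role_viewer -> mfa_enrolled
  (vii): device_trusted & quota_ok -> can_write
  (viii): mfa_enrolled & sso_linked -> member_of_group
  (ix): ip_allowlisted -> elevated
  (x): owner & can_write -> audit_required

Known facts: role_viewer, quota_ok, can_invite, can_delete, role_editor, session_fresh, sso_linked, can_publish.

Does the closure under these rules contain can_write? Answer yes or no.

yes

Round 1 fires (vi), giving mfa_enrolled.
Round 2 fires (iv), (viii), giving break_glass, member_of_group.
Round 3 fires (iii), giving device_trusted.
Round 4 fires (vii), giving can_write.
Round 5 fires (ii), giving admin_console.
can_write appears in round 4, so it is derivable.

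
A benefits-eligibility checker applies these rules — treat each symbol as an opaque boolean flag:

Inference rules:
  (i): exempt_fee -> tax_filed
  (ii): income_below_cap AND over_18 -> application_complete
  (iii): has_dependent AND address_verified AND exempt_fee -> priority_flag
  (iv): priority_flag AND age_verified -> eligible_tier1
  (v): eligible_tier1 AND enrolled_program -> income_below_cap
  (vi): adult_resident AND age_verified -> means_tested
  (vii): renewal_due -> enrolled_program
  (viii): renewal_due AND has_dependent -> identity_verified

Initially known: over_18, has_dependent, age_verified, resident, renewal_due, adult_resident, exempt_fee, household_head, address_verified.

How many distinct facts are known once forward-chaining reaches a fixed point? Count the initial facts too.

Round 1 — (i), (iii), (vi), (vii), (viii), derive tax_filed, priority_flag, means_tested, enrolled_program, identity_verified.
Round 2 — (iv), derive eligible_tier1.
Round 3 — (v), derive income_below_cap.
Round 4 — (ii), derive application_complete.
Closure: {address_verified, adult_resident, age_verified, application_complete, eligible_tier1, enrolled_program, exempt_fee, has_dependent, household_head, identity_verified, income_below_cap, means_tested, over_18, priority_flag, renewal_due, resident, tax_filed} — 17 facts.

17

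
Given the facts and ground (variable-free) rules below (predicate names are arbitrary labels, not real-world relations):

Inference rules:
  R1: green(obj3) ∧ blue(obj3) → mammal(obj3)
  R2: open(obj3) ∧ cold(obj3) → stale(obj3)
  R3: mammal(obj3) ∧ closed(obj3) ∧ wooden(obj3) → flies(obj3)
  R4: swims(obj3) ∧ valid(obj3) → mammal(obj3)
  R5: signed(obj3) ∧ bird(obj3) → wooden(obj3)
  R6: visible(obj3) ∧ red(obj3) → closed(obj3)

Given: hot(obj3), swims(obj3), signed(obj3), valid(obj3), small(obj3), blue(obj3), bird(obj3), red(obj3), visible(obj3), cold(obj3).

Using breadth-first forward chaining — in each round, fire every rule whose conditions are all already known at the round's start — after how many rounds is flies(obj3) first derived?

[1] R4 [swims(obj3) ∧ valid(obj3) → mammal(obj3)]; R5 [signed(obj3) ∧ bird(obj3) → wooden(obj3)]; R6 [visible(obj3) ∧ red(obj3) → closed(obj3)]. ⇒ new: mammal(obj3), wooden(obj3), closed(obj3).
[2] R3 [mammal(obj3) ∧ closed(obj3) ∧ wooden(obj3) → flies(obj3)]. ⇒ new: flies(obj3).
flies(obj3) first appears in round 2.

2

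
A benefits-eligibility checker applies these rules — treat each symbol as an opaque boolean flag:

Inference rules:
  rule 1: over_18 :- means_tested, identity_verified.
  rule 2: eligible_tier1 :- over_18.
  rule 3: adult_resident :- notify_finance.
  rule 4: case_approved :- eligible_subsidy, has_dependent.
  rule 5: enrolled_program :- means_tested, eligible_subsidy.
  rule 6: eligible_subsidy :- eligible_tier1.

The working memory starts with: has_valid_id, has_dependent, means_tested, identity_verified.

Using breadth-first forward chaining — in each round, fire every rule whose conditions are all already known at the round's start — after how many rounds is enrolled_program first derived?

4

[1] rule 1 [over_18 :- means_tested, identity_verified.]. ⇒ new: over_18.
[2] rule 2 [eligible_tier1 :- over_18.]. ⇒ new: eligible_tier1.
[3] rule 6 [eligible_subsidy :- eligible_tier1.]. ⇒ new: eligible_subsidy.
[4] rule 4 [case_approved :- eligible_subsidy, has_dependent.]; rule 5 [enrolled_program :- means_tested, eligible_subsidy.]. ⇒ new: case_approved, enrolled_program.
enrolled_program first appears in round 4.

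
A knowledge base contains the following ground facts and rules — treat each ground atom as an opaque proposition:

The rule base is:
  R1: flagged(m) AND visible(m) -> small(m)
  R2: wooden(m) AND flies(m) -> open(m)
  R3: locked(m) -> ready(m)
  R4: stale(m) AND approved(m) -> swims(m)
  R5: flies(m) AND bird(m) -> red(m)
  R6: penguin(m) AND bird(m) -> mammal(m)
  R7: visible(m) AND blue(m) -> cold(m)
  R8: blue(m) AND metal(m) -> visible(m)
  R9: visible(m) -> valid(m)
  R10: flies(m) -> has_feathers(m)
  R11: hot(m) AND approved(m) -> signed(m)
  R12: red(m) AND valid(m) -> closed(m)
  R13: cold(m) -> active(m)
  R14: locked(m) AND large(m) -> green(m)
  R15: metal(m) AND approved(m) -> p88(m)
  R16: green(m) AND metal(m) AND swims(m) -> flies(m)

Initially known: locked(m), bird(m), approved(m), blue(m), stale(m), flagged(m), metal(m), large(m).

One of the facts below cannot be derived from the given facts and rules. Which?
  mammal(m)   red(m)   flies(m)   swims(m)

Round 1: R3 [locked(m) -> ready(m)]; R4 [stale(m) AND approved(m) -> swims(m)]; R8 [blue(m) AND metal(m) -> visible(m)]; R14 [locked(m) AND large(m) -> green(m)]; R15 [metal(m) AND approved(m) -> p88(m)]. Adds ready(m), swims(m), visible(m), green(m), p88(m).
Round 2: R1 [flagged(m) AND visible(m) -> small(m)]; R7 [visible(m) AND blue(m) -> cold(m)]; R9 [visible(m) -> valid(m)]; R16 [green(m) AND metal(m) AND swims(m) -> flies(m)]. Adds small(m), cold(m), valid(m), flies(m).
Round 3: R5 [flies(m) AND bird(m) -> red(m)]; R10 [flies(m) -> has_feathers(m)]; R13 [cold(m) -> active(m)]. Adds red(m), has_feathers(m), active(m).
Round 4: R12 [red(m) AND valid(m) -> closed(m)]. Adds closed(m).
Derived: red(m) (round 3), flies(m) (round 2), swims(m) (round 1). mammal(m) never appears in any round.

mammal(m)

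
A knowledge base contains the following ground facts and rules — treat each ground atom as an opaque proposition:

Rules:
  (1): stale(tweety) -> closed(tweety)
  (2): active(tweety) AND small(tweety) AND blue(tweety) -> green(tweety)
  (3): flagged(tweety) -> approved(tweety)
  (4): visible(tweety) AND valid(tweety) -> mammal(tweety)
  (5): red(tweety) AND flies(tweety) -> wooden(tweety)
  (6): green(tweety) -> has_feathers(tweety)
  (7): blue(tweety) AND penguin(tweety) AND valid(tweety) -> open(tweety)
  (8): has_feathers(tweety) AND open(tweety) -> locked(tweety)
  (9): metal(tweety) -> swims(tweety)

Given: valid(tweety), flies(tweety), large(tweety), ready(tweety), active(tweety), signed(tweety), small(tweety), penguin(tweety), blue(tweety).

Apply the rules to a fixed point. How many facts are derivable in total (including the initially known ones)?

13

Round 1 — (2), (7), derive green(tweety), open(tweety).
Round 2 — (6), derive has_feathers(tweety).
Round 3 — (8), derive locked(tweety).
Closure: {active(tweety), blue(tweety), flies(tweety), green(tweety), has_feathers(tweety), large(tweety), locked(tweety), open(tweety), penguin(tweety), ready(tweety), signed(tweety), small(tweety), valid(tweety)} — 13 facts.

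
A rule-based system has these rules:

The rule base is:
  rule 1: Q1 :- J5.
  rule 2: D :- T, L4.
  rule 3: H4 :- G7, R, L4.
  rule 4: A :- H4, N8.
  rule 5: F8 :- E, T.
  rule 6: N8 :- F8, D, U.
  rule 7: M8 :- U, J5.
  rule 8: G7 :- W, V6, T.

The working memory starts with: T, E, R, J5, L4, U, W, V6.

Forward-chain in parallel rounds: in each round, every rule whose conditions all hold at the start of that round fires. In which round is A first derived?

Round 1: rule 1 [Q1 :- J5.]; rule 2 [D :- T, L4.]; rule 5 [F8 :- E, T.]; rule 7 [M8 :- U, J5.]; rule 8 [G7 :- W, V6, T.]. Adds Q1, D, F8, M8, G7.
Round 2: rule 3 [H4 :- G7, R, L4.]; rule 6 [N8 :- F8, D, U.]. Adds H4, N8.
Round 3: rule 4 [A :- H4, N8.]. Adds A.
A first appears in round 3.

3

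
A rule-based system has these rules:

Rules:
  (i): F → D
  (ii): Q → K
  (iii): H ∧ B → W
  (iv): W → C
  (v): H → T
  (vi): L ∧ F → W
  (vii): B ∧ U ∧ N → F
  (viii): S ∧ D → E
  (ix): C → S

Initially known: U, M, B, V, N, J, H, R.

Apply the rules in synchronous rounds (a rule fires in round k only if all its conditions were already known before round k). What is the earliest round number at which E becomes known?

Round 1: (iii) [H ∧ B → W]; (v) [H → T]; (vii) [B ∧ U ∧ N → F]. New: W, T, F.
Round 2: (i) [F → D]; (iv) [W → C]. New: D, C.
Round 3: (ix) [C → S]. New: S.
Round 4: (viii) [S ∧ D → E]. New: E.
E first appears in round 4.

4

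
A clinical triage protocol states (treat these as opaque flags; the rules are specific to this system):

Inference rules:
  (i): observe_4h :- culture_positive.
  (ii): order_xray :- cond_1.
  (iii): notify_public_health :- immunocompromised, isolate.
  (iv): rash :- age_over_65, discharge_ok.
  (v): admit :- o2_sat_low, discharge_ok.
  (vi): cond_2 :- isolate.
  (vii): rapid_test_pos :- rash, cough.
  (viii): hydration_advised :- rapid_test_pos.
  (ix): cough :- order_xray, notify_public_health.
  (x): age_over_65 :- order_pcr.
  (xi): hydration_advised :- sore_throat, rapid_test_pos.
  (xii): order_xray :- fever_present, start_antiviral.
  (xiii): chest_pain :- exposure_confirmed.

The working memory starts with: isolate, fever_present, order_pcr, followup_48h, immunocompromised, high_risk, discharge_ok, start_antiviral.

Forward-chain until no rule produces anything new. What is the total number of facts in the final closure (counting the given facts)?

16

[1] (iii) [notify_public_health :- immunocompromised, isolate.]; (vi) [cond_2 :- isolate.]; (x) [age_over_65 :- order_pcr.]; (xii) [order_xray :- fever_present, start_antiviral.]. ⇒ new: notify_public_health, cond_2, age_over_65, order_xray.
[2] (iv) [rash :- age_over_65, discharge_ok.]; (ix) [cough :- order_xray, notify_public_health.]. ⇒ new: rash, cough.
[3] (vii) [rapid_test_pos :- rash, cough.]. ⇒ new: rapid_test_pos.
[4] (viii) [hydration_advised :- rapid_test_pos.]. ⇒ new: hydration_advised.
Closure: {age_over_65, cond_2, cough, discharge_ok, fever_present, followup_48h, high_risk, hydration_advised, immunocompromised, isolate, notify_public_health, order_pcr, order_xray, rapid_test_pos, rash, start_antiviral} — 16 facts.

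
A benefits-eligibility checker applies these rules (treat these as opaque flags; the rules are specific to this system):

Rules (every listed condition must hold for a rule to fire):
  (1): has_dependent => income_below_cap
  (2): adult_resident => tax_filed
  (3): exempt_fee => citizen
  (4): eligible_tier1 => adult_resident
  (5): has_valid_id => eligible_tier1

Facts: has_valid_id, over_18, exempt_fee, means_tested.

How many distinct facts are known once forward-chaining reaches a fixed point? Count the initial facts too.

Round 1 fires (3), (5), giving citizen, eligible_tier1.
Round 2 fires (4), giving adult_resident.
Round 3 fires (2), giving tax_filed.
Closure: {adult_resident, citizen, eligible_tier1, exempt_fee, has_valid_id, means_tested, over_18, tax_filed} — 8 facts.

8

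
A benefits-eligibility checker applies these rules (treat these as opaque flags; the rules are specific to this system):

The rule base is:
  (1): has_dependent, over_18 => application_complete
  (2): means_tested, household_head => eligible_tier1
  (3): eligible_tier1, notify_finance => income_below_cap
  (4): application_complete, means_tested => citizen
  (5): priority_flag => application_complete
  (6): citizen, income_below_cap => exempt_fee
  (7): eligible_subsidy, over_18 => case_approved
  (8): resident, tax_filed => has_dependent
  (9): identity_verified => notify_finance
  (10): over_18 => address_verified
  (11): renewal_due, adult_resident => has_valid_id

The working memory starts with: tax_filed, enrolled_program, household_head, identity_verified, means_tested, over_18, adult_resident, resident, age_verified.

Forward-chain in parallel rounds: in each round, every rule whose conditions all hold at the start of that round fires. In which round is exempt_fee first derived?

4

Round 1: (2) [means_tested, household_head => eligible_tier1]; (8) [resident, tax_filed => has_dependent]; (9) [identity_verified => notify_finance]; (10) [over_18 => address_verified]. Adds eligible_tier1, has_dependent, notify_finance, address_verified.
Round 2: (1) [has_dependent, over_18 => application_complete]; (3) [eligible_tier1, notify_finance => income_below_cap]. Adds application_complete, income_below_cap.
Round 3: (4) [application_complete, means_tested => citizen]. Adds citizen.
Round 4: (6) [citizen, income_below_cap => exempt_fee]. Adds exempt_fee.
exempt_fee first appears in round 4.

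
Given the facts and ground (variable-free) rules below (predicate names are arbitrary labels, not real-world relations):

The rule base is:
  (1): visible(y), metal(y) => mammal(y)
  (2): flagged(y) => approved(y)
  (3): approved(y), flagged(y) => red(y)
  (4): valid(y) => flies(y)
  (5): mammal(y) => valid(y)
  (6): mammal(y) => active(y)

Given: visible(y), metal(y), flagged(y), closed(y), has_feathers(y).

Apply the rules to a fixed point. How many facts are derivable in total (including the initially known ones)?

11

Round 1 — (1), (2), derive mammal(y), approved(y).
Round 2 — (3), (5), (6), derive red(y), valid(y), active(y).
Round 3 — (4), derive flies(y).
Closure: {active(y), approved(y), closed(y), flagged(y), flies(y), has_feathers(y), mammal(y), metal(y), red(y), valid(y), visible(y)} — 11 facts.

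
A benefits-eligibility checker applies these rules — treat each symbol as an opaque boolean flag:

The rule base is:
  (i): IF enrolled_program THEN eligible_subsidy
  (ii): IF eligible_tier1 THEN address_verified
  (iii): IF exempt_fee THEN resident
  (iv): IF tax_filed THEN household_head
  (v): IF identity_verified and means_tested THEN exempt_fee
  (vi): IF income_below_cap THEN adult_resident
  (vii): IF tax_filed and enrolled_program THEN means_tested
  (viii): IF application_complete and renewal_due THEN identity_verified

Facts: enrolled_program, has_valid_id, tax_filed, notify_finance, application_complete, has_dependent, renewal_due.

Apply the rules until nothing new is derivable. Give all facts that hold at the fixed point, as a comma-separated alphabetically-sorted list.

Round 1: (i) [IF enrolled_program THEN eligible_subsidy]; (iv) [IF tax_filed THEN household_head]; (vii) [IF tax_filed and enrolled_program THEN means_tested]; (viii) [IF application_complete and renewal_due THEN identity_verified]. New: eligible_subsidy, household_head, means_tested, identity_verified.
Round 2: (v) [IF identity_verified and means_tested THEN exempt_fee]. New: exempt_fee.
Round 3: (iii) [IF exempt_fee THEN resident]. New: resident.

application_complete, eligible_subsidy, enrolled_program, exempt_fee, has_dependent, has_valid_id, household_head, identity_verified, means_tested, notify_finance, renewal_due, resident, tax_filed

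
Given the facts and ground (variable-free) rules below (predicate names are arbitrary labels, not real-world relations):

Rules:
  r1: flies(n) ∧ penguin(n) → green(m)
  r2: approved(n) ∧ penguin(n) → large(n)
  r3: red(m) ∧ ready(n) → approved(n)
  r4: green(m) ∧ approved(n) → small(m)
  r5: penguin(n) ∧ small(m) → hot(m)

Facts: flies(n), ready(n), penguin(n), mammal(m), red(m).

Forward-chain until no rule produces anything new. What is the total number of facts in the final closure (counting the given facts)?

10

[1] r1 [flies(n) ∧ penguin(n) → green(m)]; r3 [red(m) ∧ ready(n) → approved(n)]. ⇒ new: green(m), approved(n).
[2] r2 [approved(n) ∧ penguin(n) → large(n)]; r4 [green(m) ∧ approved(n) → small(m)]. ⇒ new: large(n), small(m).
[3] r5 [penguin(n) ∧ small(m) → hot(m)]. ⇒ new: hot(m).
Closure: {approved(n), flies(n), green(m), hot(m), large(n), mammal(m), penguin(n), ready(n), red(m), small(m)} — 10 facts.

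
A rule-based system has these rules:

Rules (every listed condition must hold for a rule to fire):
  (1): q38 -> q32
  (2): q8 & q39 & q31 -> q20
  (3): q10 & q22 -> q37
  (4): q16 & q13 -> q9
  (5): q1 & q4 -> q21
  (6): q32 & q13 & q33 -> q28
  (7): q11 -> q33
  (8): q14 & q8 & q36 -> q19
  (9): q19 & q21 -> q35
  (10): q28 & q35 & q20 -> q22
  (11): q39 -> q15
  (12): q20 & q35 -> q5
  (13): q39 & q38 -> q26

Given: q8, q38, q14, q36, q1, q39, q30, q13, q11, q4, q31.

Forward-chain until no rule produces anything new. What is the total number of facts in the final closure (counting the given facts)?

22

Round 1: (1) [q38 -> q32]; (2) [q8 & q39 & q31 -> q20]; (5) [q1 & q4 -> q21]; (7) [q11 -> q33]; (8) [q14 & q8 & q36 -> q19]; (11) [q39 -> q15]; (13) [q39 & q38 -> q26]. Adds q32, q20, q21, q33, q19, q15, q26.
Round 2: (6) [q32 & q13 & q33 -> q28]; (9) [q19 & q21 -> q35]. Adds q28, q35.
Round 3: (10) [q28 & q35 & q20 -> q22]; (12) [q20 & q35 -> q5]. Adds q22, q5.
Closure: {q1, q11, q13, q14, q15, q19, q20, q21, q22, q26, q28, q30, q31, q32, q33, q35, q36, q38, q39, q4, q5, q8} — 22 facts.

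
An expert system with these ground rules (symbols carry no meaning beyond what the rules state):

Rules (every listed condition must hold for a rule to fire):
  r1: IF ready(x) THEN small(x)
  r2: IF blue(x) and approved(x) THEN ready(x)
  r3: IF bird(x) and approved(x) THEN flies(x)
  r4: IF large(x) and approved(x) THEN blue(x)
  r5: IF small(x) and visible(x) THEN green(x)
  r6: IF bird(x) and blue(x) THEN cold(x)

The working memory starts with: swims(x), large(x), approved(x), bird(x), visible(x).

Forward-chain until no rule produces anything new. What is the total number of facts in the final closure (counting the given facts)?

Round 1: r3 [IF bird(x) and approved(x) THEN flies(x)]; r4 [IF large(x) and approved(x) THEN blue(x)]. Adds flies(x), blue(x).
Round 2: r2 [IF blue(x) and approved(x) THEN ready(x)]; r6 [IF bird(x) and blue(x) THEN cold(x)]. Adds ready(x), cold(x).
Round 3: r1 [IF ready(x) THEN small(x)]. Adds small(x).
Round 4: r5 [IF small(x) and visible(x) THEN green(x)]. Adds green(x).
Closure: {approved(x), bird(x), blue(x), cold(x), flies(x), green(x), large(x), ready(x), small(x), swims(x), visible(x)} — 11 facts.

11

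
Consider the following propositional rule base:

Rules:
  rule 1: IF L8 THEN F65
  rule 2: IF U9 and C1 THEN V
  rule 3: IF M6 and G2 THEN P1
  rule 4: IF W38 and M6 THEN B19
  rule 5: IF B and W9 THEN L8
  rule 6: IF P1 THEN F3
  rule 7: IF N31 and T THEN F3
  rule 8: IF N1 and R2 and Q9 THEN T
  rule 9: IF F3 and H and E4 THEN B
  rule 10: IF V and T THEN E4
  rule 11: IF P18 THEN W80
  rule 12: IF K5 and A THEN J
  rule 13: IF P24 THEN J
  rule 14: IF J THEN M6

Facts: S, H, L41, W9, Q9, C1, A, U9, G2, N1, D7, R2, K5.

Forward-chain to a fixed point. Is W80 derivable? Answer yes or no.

Round 1: rule 2 [IF U9 and C1 THEN V]; rule 8 [IF N1 and R2 and Q9 THEN T]; rule 12 [IF K5 and A THEN J]. Adds V, T, J.
Round 2: rule 10 [IF V and T THEN E4]; rule 14 [IF J THEN M6]. Adds E4, M6.
Round 3: rule 3 [IF M6 and G2 THEN P1]. Adds P1.
Round 4: rule 6 [IF P1 THEN F3]. Adds F3.
Round 5: rule 9 [IF F3 and H and E4 THEN B]. Adds B.
Round 6: rule 5 [IF B and W9 THEN L8]. Adds L8.
Round 7: rule 1 [IF L8 THEN F65]. Adds F65.
Fixed point reached. W80 is concluded only by rule 11; rule 11 needs P18 (never derived).

no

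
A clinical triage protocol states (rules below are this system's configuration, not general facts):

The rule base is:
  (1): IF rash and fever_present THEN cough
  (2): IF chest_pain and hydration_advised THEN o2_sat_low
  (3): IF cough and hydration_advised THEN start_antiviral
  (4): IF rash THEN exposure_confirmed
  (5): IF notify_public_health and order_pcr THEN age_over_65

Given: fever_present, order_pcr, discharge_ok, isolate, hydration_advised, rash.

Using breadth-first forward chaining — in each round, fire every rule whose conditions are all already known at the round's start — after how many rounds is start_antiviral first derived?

[1] (1) [IF rash and fever_present THEN cough]; (4) [IF rash THEN exposure_confirmed]. ⇒ new: cough, exposure_confirmed.
[2] (3) [IF cough and hydration_advised THEN start_antiviral]. ⇒ new: start_antiviral.
start_antiviral first appears in round 2.

2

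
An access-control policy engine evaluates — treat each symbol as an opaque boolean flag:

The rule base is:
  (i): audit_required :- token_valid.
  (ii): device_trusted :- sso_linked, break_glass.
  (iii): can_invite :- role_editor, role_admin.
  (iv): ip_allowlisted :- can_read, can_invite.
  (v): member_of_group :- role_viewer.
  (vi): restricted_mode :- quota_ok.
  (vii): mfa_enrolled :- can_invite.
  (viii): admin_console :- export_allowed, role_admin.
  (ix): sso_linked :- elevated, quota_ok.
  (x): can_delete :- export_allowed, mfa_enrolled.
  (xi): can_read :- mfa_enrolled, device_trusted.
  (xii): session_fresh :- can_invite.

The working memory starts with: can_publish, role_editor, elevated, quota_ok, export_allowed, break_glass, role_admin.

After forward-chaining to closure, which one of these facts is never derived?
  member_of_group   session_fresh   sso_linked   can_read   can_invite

member_of_group

Round 1: (iii) [can_invite :- role_editor, role_admin.]; (vi) [restricted_mode :- quota_ok.]; (viii) [admin_console :- export_allowed, role_admin.]; (ix) [sso_linked :- elevated, quota_ok.]. Adds can_invite, restricted_mode, admin_console, sso_linked.
Round 2: (ii) [device_trusted :- sso_linked, break_glass.]; (vii) [mfa_enrolled :- can_invite.]; (xii) [session_fresh :- can_invite.]. Adds device_trusted, mfa_enrolled, session_fresh.
Round 3: (x) [can_delete :- export_allowed, mfa_enrolled.]; (xi) [can_read :- mfa_enrolled, device_trusted.]. Adds can_delete, can_read.
Round 4: (iv) [ip_allowlisted :- can_read, can_invite.]. Adds ip_allowlisted.
Derived: sso_linked (round 1), can_invite (round 1), can_read (round 3), session_fresh (round 2). member_of_group never appears in any round.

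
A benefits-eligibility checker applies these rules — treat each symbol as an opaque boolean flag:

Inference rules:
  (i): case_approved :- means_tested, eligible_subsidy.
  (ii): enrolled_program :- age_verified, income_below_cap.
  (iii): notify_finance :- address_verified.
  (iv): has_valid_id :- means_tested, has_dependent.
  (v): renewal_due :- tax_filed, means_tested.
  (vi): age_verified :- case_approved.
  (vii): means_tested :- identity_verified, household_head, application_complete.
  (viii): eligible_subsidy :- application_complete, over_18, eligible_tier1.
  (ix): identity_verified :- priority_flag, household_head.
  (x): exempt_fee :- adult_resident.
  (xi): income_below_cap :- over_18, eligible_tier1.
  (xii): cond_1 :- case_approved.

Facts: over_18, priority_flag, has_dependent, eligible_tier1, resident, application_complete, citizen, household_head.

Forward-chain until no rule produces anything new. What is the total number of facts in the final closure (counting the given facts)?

[1] (viii) [eligible_subsidy :- application_complete, over_18, eligible_tier1.]; (ix) [identity_verified :- priority_flag, household_head.]; (xi) [income_below_cap :- over_18, eligible_tier1.]. ⇒ new: eligible_subsidy, identity_verified, income_below_cap.
[2] (vii) [means_tested :- identity_verified, household_head, application_complete.]. ⇒ new: means_tested.
[3] (i) [case_approved :- means_tested, eligible_subsidy.]; (iv) [has_valid_id :- means_tested, has_dependent.]. ⇒ new: case_approved, has_valid_id.
[4] (vi) [age_verified :- case_approved.]; (xii) [cond_1 :- case_approved.]. ⇒ new: age_verified, cond_1.
[5] (ii) [enrolled_program :- age_verified, income_below_cap.]. ⇒ new: enrolled_program.
Closure: {age_verified, application_complete, case_approved, citizen, cond_1, eligible_subsidy, eligible_tier1, enrolled_program, has_dependent, has_valid_id, household_head, identity_verified, income_below_cap, means_tested, over_18, priority_flag, resident} — 17 facts.

17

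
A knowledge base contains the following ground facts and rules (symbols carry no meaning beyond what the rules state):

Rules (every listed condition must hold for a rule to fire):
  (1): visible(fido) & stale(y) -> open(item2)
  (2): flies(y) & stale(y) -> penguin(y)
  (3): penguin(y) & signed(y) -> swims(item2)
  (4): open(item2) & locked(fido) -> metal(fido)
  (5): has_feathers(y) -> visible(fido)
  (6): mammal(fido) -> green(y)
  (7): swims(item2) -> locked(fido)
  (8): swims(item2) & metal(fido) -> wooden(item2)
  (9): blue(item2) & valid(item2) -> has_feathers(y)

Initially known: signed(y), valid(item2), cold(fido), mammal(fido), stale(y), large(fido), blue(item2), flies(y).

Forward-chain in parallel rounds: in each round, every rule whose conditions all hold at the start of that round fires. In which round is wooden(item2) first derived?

[1] (2) [flies(y) & stale(y) -> penguin(y)]; (6) [mammal(fido) -> green(y)]; (9) [blue(item2) & valid(item2) -> has_feathers(y)]. ⇒ new: penguin(y), green(y), has_feathers(y).
[2] (3) [penguin(y) & signed(y) -> swims(item2)]; (5) [has_feathers(y) -> visible(fido)]. ⇒ new: swims(item2), visible(fido).
[3] (1) [visible(fido) & stale(y) -> open(item2)]; (7) [swims(item2) -> locked(fido)]. ⇒ new: open(item2), locked(fido).
[4] (4) [open(item2) & locked(fido) -> metal(fido)]. ⇒ new: metal(fido).
[5] (8) [swims(item2) & metal(fido) -> wooden(item2)]. ⇒ new: wooden(item2).
wooden(item2) first appears in round 5.

5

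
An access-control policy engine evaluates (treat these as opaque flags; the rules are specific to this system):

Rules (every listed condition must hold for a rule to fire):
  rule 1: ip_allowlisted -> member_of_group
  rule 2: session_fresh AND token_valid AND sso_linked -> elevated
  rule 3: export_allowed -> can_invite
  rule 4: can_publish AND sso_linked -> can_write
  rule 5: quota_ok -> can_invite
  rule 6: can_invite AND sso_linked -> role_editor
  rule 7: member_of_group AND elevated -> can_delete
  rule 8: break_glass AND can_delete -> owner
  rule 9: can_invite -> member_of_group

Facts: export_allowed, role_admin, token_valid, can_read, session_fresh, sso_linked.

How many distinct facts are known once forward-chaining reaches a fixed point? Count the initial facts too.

11

[1] rule 2 [session_fresh AND token_valid AND sso_linked -> elevated]; rule 3 [export_allowed -> can_invite]. ⇒ new: elevated, can_invite.
[2] rule 6 [can_invite AND sso_linked -> role_editor]; rule 9 [can_invite -> member_of_group]. ⇒ new: role_editor, member_of_group.
[3] rule 7 [member_of_group AND elevated -> can_delete]. ⇒ new: can_delete.
Closure: {can_delete, can_invite, can_read, elevated, export_allowed, member_of_group, role_admin, role_editor, session_fresh, sso_linked, token_valid} — 11 facts.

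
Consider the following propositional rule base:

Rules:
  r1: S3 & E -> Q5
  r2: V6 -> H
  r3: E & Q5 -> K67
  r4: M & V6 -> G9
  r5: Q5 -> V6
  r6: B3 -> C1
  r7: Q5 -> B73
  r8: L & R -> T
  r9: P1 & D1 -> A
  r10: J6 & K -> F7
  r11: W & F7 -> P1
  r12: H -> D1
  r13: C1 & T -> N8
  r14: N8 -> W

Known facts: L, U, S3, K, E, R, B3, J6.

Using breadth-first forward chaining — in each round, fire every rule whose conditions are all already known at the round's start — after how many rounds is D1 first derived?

4

[1] r1 [S3 & E -> Q5]; r6 [B3 -> C1]; r8 [L & R -> T]; r10 [J6 & K -> F7]. ⇒ new: Q5, C1, T, F7.
[2] r3 [E & Q5 -> K67]; r5 [Q5 -> V6]; r7 [Q5 -> B73]; r13 [C1 & T -> N8]. ⇒ new: K67, V6, B73, N8.
[3] r2 [V6 -> H]; r14 [N8 -> W]. ⇒ new: H, W.
[4] r11 [W & F7 -> P1]; r12 [H -> D1]. ⇒ new: P1, D1.
D1 first appears in round 4.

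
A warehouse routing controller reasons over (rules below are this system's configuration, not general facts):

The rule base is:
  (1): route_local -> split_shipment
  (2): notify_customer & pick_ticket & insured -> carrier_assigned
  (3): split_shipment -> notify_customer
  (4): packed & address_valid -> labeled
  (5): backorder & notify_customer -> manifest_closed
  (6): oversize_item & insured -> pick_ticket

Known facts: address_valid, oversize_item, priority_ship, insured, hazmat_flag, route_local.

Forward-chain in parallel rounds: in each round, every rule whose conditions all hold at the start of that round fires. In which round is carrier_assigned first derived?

Round 1: (1) [route_local -> split_shipment]; (6) [oversize_item & insured -> pick_ticket]. New: split_shipment, pick_ticket.
Round 2: (3) [split_shipment -> notify_customer]. New: notify_customer.
Round 3: (2) [notify_customer & pick_ticket & insured -> carrier_assigned]. New: carrier_assigned.
carrier_assigned first appears in round 3.

3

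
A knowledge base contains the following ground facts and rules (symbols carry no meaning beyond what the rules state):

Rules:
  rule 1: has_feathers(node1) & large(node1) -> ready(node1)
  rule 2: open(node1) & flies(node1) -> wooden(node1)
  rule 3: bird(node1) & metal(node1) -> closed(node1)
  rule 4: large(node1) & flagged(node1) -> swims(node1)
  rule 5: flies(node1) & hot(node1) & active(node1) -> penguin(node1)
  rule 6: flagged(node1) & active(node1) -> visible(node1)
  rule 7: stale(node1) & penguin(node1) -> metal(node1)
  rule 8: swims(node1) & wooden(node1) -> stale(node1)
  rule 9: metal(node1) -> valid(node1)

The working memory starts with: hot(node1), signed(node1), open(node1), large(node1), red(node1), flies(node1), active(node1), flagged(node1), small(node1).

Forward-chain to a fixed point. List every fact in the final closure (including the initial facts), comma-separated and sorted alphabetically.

[1] rule 2 [open(node1) & flies(node1) -> wooden(node1)]; rule 4 [large(node1) & flagged(node1) -> swims(node1)]; rule 5 [flies(node1) & hot(node1) & active(node1) -> penguin(node1)]; rule 6 [flagged(node1) & active(node1) -> visible(node1)]. ⇒ new: wooden(node1), swims(node1), penguin(node1), visible(node1).
[2] rule 8 [swims(node1) & wooden(node1) -> stale(node1)]. ⇒ new: stale(node1).
[3] rule 7 [stale(node1) & penguin(node1) -> metal(node1)]. ⇒ new: metal(node1).
[4] rule 9 [metal(node1) -> valid(node1)]. ⇒ new: valid(node1).

active(node1), flagged(node1), flies(node1), hot(node1), large(node1), metal(node1), open(node1), penguin(node1), red(node1), signed(node1), small(node1), stale(node1), swims(node1), valid(node1), visible(node1), wooden(node1)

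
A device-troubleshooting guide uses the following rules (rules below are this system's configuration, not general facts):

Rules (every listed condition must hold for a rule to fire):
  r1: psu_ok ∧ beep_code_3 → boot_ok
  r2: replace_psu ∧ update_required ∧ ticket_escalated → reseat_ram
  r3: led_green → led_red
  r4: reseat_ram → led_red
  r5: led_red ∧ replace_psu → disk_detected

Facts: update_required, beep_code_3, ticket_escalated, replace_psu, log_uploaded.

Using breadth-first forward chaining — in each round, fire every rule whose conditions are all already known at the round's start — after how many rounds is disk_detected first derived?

3

[1] r2 [replace_psu ∧ update_required ∧ ticket_escalated → reseat_ram]. ⇒ new: reseat_ram.
[2] r4 [reseat_ram → led_red]. ⇒ new: led_red.
[3] r5 [led_red ∧ replace_psu → disk_detected]. ⇒ new: disk_detected.
disk_detected first appears in round 3.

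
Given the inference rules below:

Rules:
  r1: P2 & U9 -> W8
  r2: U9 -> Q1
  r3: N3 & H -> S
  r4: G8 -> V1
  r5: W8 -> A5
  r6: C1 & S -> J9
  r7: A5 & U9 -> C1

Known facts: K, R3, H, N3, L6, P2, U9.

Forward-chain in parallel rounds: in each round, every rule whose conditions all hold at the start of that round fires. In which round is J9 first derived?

Round 1 fires r1, r2, r3, giving W8, Q1, S.
Round 2 fires r5, giving A5.
Round 3 fires r7, giving C1.
Round 4 fires r6, giving J9.
J9 first appears in round 4.

4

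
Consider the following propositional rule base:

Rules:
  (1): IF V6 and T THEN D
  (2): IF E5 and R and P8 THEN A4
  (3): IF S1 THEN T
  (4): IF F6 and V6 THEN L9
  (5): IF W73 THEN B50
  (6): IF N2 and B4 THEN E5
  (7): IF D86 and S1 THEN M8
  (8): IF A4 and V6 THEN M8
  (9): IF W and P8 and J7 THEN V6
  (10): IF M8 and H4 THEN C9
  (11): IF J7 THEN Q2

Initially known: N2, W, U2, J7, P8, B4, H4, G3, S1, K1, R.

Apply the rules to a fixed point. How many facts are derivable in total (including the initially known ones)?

Round 1: (3) [IF S1 THEN T]; (6) [IF N2 and B4 THEN E5]; (9) [IF W and P8 and J7 THEN V6]; (11) [IF J7 THEN Q2]. Adds T, E5, V6, Q2.
Round 2: (1) [IF V6 and T THEN D]; (2) [IF E5 and R and P8 THEN A4]. Adds D, A4.
Round 3: (8) [IF A4 and V6 THEN M8]. Adds M8.
Round 4: (10) [IF M8 and H4 THEN C9]. Adds C9.
Closure: {A4, B4, C9, D, E5, G3, H4, J7, K1, M8, N2, P8, Q2, R, S1, T, U2, V6, W} — 19 facts.

19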